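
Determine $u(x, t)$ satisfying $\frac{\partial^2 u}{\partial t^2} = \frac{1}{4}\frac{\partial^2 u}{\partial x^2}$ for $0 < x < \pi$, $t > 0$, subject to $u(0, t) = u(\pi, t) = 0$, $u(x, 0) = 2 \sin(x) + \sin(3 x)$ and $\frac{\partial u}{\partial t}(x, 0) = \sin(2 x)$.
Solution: Separating variables: $u = \sum [A_n \cos(\omega_n t) + B_n \sin(\omega_n t)] \sin(nx)$, $\omega_n = n/2$. From ICs ($B_n$ = velocity coefficient / $\omega_n$): $A_1=2, A_3=1, B_2=1$.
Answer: $u(x, t) = \sin(t) \sin(2 x) + 2 \sin(x) \cos(t/2) + \sin(3 x) \cos(3 t/2)$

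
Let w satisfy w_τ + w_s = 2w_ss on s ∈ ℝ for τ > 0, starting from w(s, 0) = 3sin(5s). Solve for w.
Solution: Moving frame: η = s - τ, σ = τ, w = u(η,σ), so w_τ = u_σ - u_η and w_ss = u_ηη.
Hence w_τ + w_s = u_σ and the PDE becomes the heat equation u_σ = 2u_ηη on η ∈ ℝ.
Initial data: u(η,0) = w(η,0) = 3sin(5η). Each mode sin(nη) decays as exp(-2n²σ) on ℝ, so u(η,σ) = Σ c_n exp(-2n²σ) sin(nη) with c_5=3: u(η,σ) = 3exp(-50σ)sin(5η).
Substituting back: w(s,τ) = u(s - τ, τ).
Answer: w(s, τ) = 3exp(-50τ)sin(5s - 5τ)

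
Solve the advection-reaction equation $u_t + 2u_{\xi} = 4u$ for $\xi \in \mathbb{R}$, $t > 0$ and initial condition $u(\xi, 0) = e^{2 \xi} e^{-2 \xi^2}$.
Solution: Substitute $u = e^{2\xi}w$, i.e. $w = e^{-2\xi}u$.
By the product rule, $u_{\xi} = e^{2\xi}(w_{\xi} + 2w)$, $u_t = e^{2\xi}w_t$.
Substituting into the PDE and dividing by $e^{2\xi}$: $w_t + 2(w_{\xi} + 2w) = 4w$.
The lower-order terms cancel, leaving the standard advection equation $w_t + 2w_{\xi} = 0$.
Initial data for $w$: $w(\xi,0) = e^{-2\xi}u(\xi,0) = e^{-2 \xi^2}$.
Solve for $w$:
  By method of characteristics (waves move right with speed 2):
  Along characteristics $\xi - 2t =$ const, $w$ is constant, so $w(\xi,t) = f(\xi - 2t)$ with $f = w( \cdot , 0)$.
Hence $w(\xi,t) = e^{-2 (-2 t + \xi)^2}$.
Transform back: $u(\xi,t) = e^{2\xi}w(\xi,t)$.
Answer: $u(\xi, t) = e^{2 \xi} e^{-2 (\xi - 2 t)^2}$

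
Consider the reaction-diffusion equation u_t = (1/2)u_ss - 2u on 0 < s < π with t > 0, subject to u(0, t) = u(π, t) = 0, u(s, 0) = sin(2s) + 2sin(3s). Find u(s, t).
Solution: Substitute u = exp(-2t)w.
Then u_t = exp(-2t)(w_t - 2w), u_ss = exp(-2t)w_ss; substituting and dividing by exp(-2t), the lower-order terms cancel: w_t = (1/2)w_ss (standard heat equation).
Data for w: w(s,0) = u(s,0) = sin(2s) + 2sin(3s). The boundary conditions carry over: w(0,t) = w(π,t) = 0.
Separating variables: w = Σ c_n exp(-n²t/2) sin(ns). From w(s,0) = sin(2s) + 2sin(3s): c_2=1, c_3=2.
So w(s,t) = exp(-2t)sin(2s) + 2exp(-9t/2)sin(3s), and u(s,t) = exp(-2t)w(s,t).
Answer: u(s, t) = exp(-4t)sin(2s) + 2exp(-13t/2)sin(3s)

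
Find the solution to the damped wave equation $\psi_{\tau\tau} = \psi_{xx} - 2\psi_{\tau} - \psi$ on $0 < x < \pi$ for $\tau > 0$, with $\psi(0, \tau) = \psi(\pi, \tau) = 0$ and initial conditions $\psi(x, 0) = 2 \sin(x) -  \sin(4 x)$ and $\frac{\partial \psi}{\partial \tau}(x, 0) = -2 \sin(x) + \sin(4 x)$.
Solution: Substitute $\psi = e^{-\tau}u$.
Then $\psi_{\tau} = e^{-\tau}(u_{\tau} - u)$, $\psi_{\tau\tau} = e^{-\tau}(u_{\tau\tau} - 2u_{\tau} + u)$, $\psi_{xx} = e^{-\tau}u_{xx}$; substituting and dividing by $e^{-\tau}$, the lower-order terms cancel: $u_{\tau\tau} = u_{xx}$ (standard wave equation).
Data for $u$: $u(x,0) = \psi(x,0) = 2 \sin(x) - \sin(4 x)$; $u_{\tau}(x,0) = \psi_{\tau}(x,0) + \psi(x,0) = 0$. The boundary conditions carry over: $u(0,\tau) = u(\pi,\tau) = 0$.
Separating variables: $u = \sum [A_n \cos(\omega_n \tau) + B_n \sin(\omega_n \tau)] \sin(nx)$, $\omega_n = n$. From ICs: $A_1=2, A_4=-1$.
So $u(x,\tau) = 2 \sin(x) \cos(\tau) - \sin(4 x) \cos(4 \tau)$, and $\psi(x,\tau) = e^{-\tau}u(x,\tau)$.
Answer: $\psi(x, \tau) = 2 e^{-\tau} \sin(x) \cos(\tau) -  e^{-\tau} \sin(4 x) \cos(4 \tau)$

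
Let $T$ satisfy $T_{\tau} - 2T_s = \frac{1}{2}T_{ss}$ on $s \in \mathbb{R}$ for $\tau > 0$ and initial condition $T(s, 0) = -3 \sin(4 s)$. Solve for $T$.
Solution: Moving frame: $\eta = s + 2\tau$, $\sigma = \tau$, $T = u(\eta,\sigma)$, so $T_{\tau} = u_{\sigma} + 2u_{\eta}$ and $T_{ss} = u_{\eta\eta}$.
Hence $T_{\tau} - 2T_s = u_{\sigma}$ and the PDE becomes the heat equation $u_{\sigma} = \frac{1}{2}u_{\eta\eta}$ on $\eta \in \mathbb{R}$.
Initial data: $u(\eta,0) = T(\eta,0) = -3 \sin(4 \eta)$. Each mode $\sin(n\eta)$ decays as $e^{-n^2\sigma/2}$ on $\mathbb{R}$, so $u(\eta,\sigma) = \sum c_n e^{-n^2\sigma/2} \sin(n\eta)$ with $c_4=-3$: $u(\eta,\sigma) = -3 e^{-8 \sigma} \sin(4 \eta)$.
Substituting back: $T(s,\tau) = u(s + 2\tau, \tau)$.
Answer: $T(s, \tau) = -3 e^{-8 \tau} \sin(8 \tau + 4 s)$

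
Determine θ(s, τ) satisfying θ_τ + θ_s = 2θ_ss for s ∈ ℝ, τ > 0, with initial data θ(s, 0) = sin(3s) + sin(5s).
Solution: Change to a moving frame: let η = s - τ, σ = τ and write θ(s,τ) = u(η,σ).
By the chain rule θ_τ = u_σ - u_η, θ_s = u_η, θ_ss = u_ηη.
Then θ_τ + θ_s = u_σ: the advection term cancels and the PDE becomes the heat equation u_σ = 2u_ηη on η ∈ ℝ.
Initial data: u(η,0) = θ(η,0) = sin(3η) + sin(5η).
On η ∈ ℝ each mode satisfies (sin(nη))″ = -n² sin(nη), so exp(-2n²σ) sin(nη) solves the heat equation; by superposition u(η,σ) = Σ c_n exp(-2n²σ) sin(nη).
Reading off the coefficients: c_3=1, c_5=1, so u(η,σ) = exp(-18σ)sin(3η) + exp(-50σ)sin(5η).
Substituting back η = s - τ, σ = τ: θ(s,τ) = u(s - τ, τ).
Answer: θ(s, τ) = exp(-18τ)sin(3s - 3τ) + exp(-50τ)sin(5s - 5τ)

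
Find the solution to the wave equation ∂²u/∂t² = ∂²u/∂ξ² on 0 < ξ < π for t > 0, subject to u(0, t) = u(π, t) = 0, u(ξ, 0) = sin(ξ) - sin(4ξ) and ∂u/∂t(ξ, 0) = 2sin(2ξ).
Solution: Separating variables: u = Σ [A_n cos(ω_n t) + B_n sin(ω_n t)] sin(nξ), ω_n = n. From ICs (B_n = velocity coefficient / ω_n): A_1=1, A_4=-1, B_2=1.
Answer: u(ξ, t) = sin(2t)sin(2ξ) + sin(ξ)cos(t) - sin(4ξ)cos(4t)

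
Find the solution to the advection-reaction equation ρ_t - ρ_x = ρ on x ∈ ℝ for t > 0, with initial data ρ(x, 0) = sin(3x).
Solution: Substitute ρ = exp(t)u, i.e. u = exp(-t)ρ.
By the product rule, ρ_t = exp(t)(u_t + u), ρ_x = exp(t)u_x.
Substituting into the PDE and dividing by exp(t): u_t + u - u_x = u.
The lower-order terms cancel, leaving the standard advection equation u_t - u_x = 0.
Initial data for u: u(x,0) = ρ(x,0) = sin(3x).
Solve for u:
  By method of characteristics (waves move left with speed 1):
  Along characteristics x + t = const, u is constant, so u(x,t) = f(x + t) with f = u(·, 0).
Hence u(x,t) = sin(3t + 3x).
Transform back: ρ(x,t) = exp(t)u(x,t).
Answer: ρ(x, t) = exp(t)sin(3t + 3x)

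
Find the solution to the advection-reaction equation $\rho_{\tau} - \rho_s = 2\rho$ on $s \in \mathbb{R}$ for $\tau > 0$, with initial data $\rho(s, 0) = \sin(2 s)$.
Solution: Substitute $\rho = e^{2\tau}u$, i.e. $u = e^{-2\tau}\rho$.
By the product rule, $\rho_{\tau} = e^{2\tau}(u_{\tau} + 2u)$, $\rho_s = e^{2\tau}u_s$.
Substituting into the PDE and dividing by $e^{2\tau}$: $u_{\tau} + 2u - u_s = 2u$.
The lower-order terms cancel, leaving the standard advection equation $u_{\tau} - u_s = 0$.
Initial data for $u$: $u(s,0) = \rho(s,0) = \sin(2 s)$.
Solve for $u$:
  By method of characteristics (waves move left with speed 1):
  Along characteristics $s + \tau =$ const, $u$ is constant, so $u(s,\tau) = f(s + \tau)$ with $f = u( \cdot , 0)$.
Hence $u(s,\tau) = \sin(2 s + 2 \tau)$.
Transform back: $\rho(s,\tau) = e^{2\tau}u(s,\tau)$.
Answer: $\rho(s, \tau) = e^{2 \tau} \sin(2 \tau + 2 s)$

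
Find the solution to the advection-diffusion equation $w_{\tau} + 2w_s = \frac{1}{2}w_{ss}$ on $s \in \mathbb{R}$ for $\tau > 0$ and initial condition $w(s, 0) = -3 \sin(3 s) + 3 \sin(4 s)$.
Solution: Change to a moving frame: let $\eta = s - 2\tau$, $\sigma = \tau$ and write $w(s,\tau) = u(\eta,\sigma)$.
By the chain rule $w_{\tau} = u_{\sigma} - 2u_{\eta}$, $w_s = u_{\eta}$, $w_{ss} = u_{\eta\eta}$.
Then $w_{\tau} + 2w_s = u_{\sigma}$: the advection term cancels and the PDE becomes the heat equation $u_{\sigma} = \frac{1}{2}u_{\eta\eta}$ on $\eta \in \mathbb{R}$.
Initial data: $u(\eta,0) = w(\eta,0) = -3 \sin(3 \eta) + 3 \sin(4 \eta)$.
On $\eta \in \mathbb{R}$ each mode satisfies $(\sin(n\eta))'' = -n^2 \sin(n\eta)$, so $e^{-n^2\sigma/2} \sin(n\eta)$ solves the heat equation; by superposition $u(\eta,\sigma) = \sum c_n e^{-n^2\sigma/2} \sin(n\eta)$.
Reading off the coefficients: $c_3=-3, c_4=3$, so $u(\eta,\sigma) = 3 e^{-8 \sigma} \sin(4 \eta) - 3 e^{-9 \sigma/2} \sin(3 \eta)$.
Substituting back $\eta = s - 2\tau$, $\sigma = \tau$: $w(s,\tau) = u(s - 2\tau, \tau)$.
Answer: $w(s, \tau) = -3 e^{-8 \tau} \sin(8 \tau - 4 s) + 3 e^{-9 \tau/2} \sin(6 \tau - 3 s)$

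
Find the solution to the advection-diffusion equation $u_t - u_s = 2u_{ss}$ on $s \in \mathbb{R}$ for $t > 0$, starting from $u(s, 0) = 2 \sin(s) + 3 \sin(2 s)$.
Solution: Moving frame: $\eta = s + t$, $\sigma = t$, $u = w(\eta,\sigma)$, so $u_t = w_{\sigma} + w_{\eta}$ and $u_{ss} = w_{\eta\eta}$.
Hence $u_t - u_s = w_{\sigma}$ and the PDE becomes the heat equation $w_{\sigma} = 2w_{\eta\eta}$ on $\eta \in \mathbb{R}$.
Initial data: $w(\eta,0) = u(\eta,0) = 2 \sin(\eta) + 3 \sin(2 \eta)$. Each mode $\sin(n\eta)$ decays as $e^{-2n^2\sigma}$ on $\mathbb{R}$, so $w(\eta,\sigma) = \sum c_n e^{-2n^2\sigma} \sin(n\eta)$ with $c_1=2, c_2=3$: $w(\eta,\sigma) = 2 e^{-2 \sigma} \sin(\eta) + 3 e^{-8 \sigma} \sin(2 \eta)$.
Substituting back: $u(s,t) = w(s + t, t)$.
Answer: $u(s, t) = 2 e^{-2 t} \sin(s + t) + 3 e^{-8 t} \sin(2 s + 2 t)$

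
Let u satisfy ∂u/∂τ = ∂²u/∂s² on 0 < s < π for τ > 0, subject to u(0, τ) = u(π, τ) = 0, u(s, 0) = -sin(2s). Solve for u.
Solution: Separating variables: u = Σ c_n exp(-n²τ) sin(ns). From u(s,0) = -sin(2s): c_2=-1.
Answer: u(s, τ) = -exp(-4τ)sin(2s)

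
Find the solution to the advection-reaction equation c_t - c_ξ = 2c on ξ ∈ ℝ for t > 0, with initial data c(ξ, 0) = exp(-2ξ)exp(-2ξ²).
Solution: Substitute c = exp(-2ξ)u.
Then c_ξ = exp(-2ξ)(u_ξ - 2u), c_t = exp(-2ξ)u_t; substituting and dividing by exp(-2ξ), the lower-order terms cancel: u_t - u_ξ = 0 (standard advection equation).
Data for u: u(ξ,0) = exp(2ξ)c(ξ,0) = exp(-2ξ²).
By characteristics (dξ/dt = -1), u(ξ,t) = f(ξ + t) with f = u(·, 0).
So u(ξ,t) = exp(-2(t + ξ)²), and c(ξ,t) = exp(-2ξ)u(ξ,t).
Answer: c(ξ, t) = exp(-2ξ)exp(-2(t + ξ)²)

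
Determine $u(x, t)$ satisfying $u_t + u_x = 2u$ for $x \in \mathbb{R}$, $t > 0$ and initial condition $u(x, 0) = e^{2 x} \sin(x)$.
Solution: Substitute $u = e^{2x}w$.
Then $u_x = e^{2x}(w_x + 2w)$, $u_t = e^{2x}w_t$; substituting and dividing by $e^{2x}$, the lower-order terms cancel: $w_t + w_x = 0$ (standard advection equation).
Data for $w$: $w(x,0) = e^{-2x}u(x,0) = \sin(x)$.
By characteristics ($dx/dt = 1$), $w(x,t) = f(x - t)$ with $f = w( \cdot , 0)$.
So $w(x,t) = - \sin(t - x)$, and $u(x,t) = e^{2x}w(x,t)$.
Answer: $u(x, t) = - e^{2 x} \sin(t - x)$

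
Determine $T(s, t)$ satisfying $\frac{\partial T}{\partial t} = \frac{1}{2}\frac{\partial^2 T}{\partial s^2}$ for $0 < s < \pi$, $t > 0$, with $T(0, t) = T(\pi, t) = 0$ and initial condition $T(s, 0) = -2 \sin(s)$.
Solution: Using separation of variables $T = X(s)G(t)$:
Eigenfunctions: $\sin(ns)$, $n = 1, 2, 3, \ldots$
General solution: $T(s, t) = \sum c_n \sin(ns) e^{-n^2 t/2}$
Matching $T(s,0) = -2 \sin(s)$ term by term: $c_1=-2$.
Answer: $T(s, t) = -2 e^{-t/2} \sin(s)$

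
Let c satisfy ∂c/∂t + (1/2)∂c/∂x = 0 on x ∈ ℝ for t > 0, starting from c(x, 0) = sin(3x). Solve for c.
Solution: By characteristics (dx/dt = 1/2), c(x,t) = f(x - (1/2)t) with f = c(·, 0).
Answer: c(x, t) = -sin(3t/2 - 3x)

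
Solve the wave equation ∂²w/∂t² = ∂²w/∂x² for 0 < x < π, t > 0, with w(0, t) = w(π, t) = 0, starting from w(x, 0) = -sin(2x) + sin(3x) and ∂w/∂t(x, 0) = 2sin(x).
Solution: Separating variables: w = Σ [A_n cos(ω_n t) + B_n sin(ω_n t)] sin(nx), ω_n = n. From ICs (B_n = velocity coefficient / ω_n): A_2=-1, A_3=1, B_1=2.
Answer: w(x, t) = 2sin(t)sin(x) - sin(2x)cos(2t) + sin(3x)cos(3t)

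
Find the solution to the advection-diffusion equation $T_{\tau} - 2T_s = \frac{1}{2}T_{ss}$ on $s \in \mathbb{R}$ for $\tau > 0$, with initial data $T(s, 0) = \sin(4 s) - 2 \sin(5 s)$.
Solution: Change to a moving frame: let $\eta = s + 2\tau$, $\sigma = \tau$ and write $T(s,\tau) = u(\eta,\sigma)$.
By the chain rule $T_{\tau} = u_{\sigma} + 2u_{\eta}$, $T_s = u_{\eta}$, $T_{ss} = u_{\eta\eta}$.
Then $T_{\tau} - 2T_s = u_{\sigma}$: the advection term cancels and the PDE becomes the heat equation $u_{\sigma} = \frac{1}{2}u_{\eta\eta}$ on $\eta \in \mathbb{R}$.
Initial data: $u(\eta,0) = T(\eta,0) = \sin(4 \eta) - 2 \sin(5 \eta)$.
On $\eta \in \mathbb{R}$ each mode satisfies $(\sin(n\eta))'' = -n^2 \sin(n\eta)$, so $e^{-n^2\sigma/2} \sin(n\eta)$ solves the heat equation; by superposition $u(\eta,\sigma) = \sum c_n e^{-n^2\sigma/2} \sin(n\eta)$.
Reading off the coefficients: $c_4=1, c_5=-2$, so $u(\eta,\sigma) = e^{-8 \sigma} \sin(4 \eta) - 2 e^{-25 \sigma/2} \sin(5 \eta)$.
Substituting back $\eta = s + 2\tau$, $\sigma = \tau$: $T(s,\tau) = u(s + 2\tau, \tau)$.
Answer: $T(s, \tau) = e^{-8 \tau} \sin(8 \tau + 4 s) - 2 e^{-25 \tau/2} \sin(10 \tau + 5 s)$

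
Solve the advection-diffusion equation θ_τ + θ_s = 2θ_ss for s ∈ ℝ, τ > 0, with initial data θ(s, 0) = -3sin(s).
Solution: Moving frame: η = s - τ, σ = τ, θ = u(η,σ), so θ_τ = u_σ - u_η and θ_ss = u_ηη.
Hence θ_τ + θ_s = u_σ and the PDE becomes the heat equation u_σ = 2u_ηη on η ∈ ℝ.
Initial data: u(η,0) = θ(η,0) = -3sin(η). Each mode sin(nη) decays as exp(-2n²σ) on ℝ, so u(η,σ) = Σ c_n exp(-2n²σ) sin(nη) with c_1=-3: u(η,σ) = -3exp(-2σ)sin(η).
Substituting back: θ(s,τ) = u(s - τ, τ).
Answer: θ(s, τ) = -3exp(-2τ)sin(s - τ)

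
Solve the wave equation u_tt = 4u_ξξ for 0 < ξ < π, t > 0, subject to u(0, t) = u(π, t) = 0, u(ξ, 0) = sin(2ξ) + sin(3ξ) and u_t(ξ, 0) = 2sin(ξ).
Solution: Separating variables: u = Σ [A_n cos(ω_n t) + B_n sin(ω_n t)] sin(nξ), ω_n = 2n. From ICs (B_n = velocity coefficient / ω_n): A_2=1, A_3=1, B_1=1.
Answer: u(ξ, t) = sin(2t)sin(ξ) + sin(2ξ)cos(4t) + sin(3ξ)cos(6t)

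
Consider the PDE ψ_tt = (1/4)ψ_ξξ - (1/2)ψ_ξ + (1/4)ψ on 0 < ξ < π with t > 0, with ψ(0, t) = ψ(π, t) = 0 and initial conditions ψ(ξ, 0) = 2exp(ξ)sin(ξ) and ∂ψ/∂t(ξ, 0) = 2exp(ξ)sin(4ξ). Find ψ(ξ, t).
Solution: Substitute ψ = exp(ξ)u, i.e. u = exp(-ξ)ψ.
By the product rule, ψ_ξ = exp(ξ)(u_ξ + u), ψ_ξξ = exp(ξ)(u_ξξ + 2u_ξ + u), ψ_tt = exp(ξ)u_tt.
Substituting into the PDE and dividing by exp(ξ): u_tt = (1/4)(u_ξξ + 2u_ξ + u) - (1/2)(u_ξ + u) + (1/4)u.
The lower-order terms cancel, leaving the standard wave equation u_tt = (1/4)u_ξξ.
Initial data for u: u(ξ,0) = exp(-ξ)ψ(ξ,0) = 2sin(ξ); u_t(ξ,0) = exp(-ξ)ψ_t(ξ,0) = 2sin(4ξ). The boundary conditions carry over: u(0,t) = u(π,t) = 0.
Solve for u:
  Using separation of variables u = X(ξ)T(t):
  Eigenfunctions: sin(nξ), n = 1, 2, 3, ...
  General solution: u(ξ, t) = Σ [A_n cos(n t/2) + B_n sin(n t/2)] sin(nξ)
  From u(ξ,0) = 2sin(ξ): A_1=2. From u_t(ξ,0) = 2sin(4ξ), using u_t(ξ,0) = Σ ω_n B_n sin(nξ) with ω_n = n/2: B_4 = 2/2 = 1.
Hence u(ξ,t) = sin(2t)sin(4ξ) + 2sin(ξ)cos(t/2).
Transform back: ψ(ξ,t) = exp(ξ)u(ξ,t).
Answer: ψ(ξ, t) = exp(ξ)sin(2t)sin(4ξ) + 2exp(ξ)sin(ξ)cos(t/2)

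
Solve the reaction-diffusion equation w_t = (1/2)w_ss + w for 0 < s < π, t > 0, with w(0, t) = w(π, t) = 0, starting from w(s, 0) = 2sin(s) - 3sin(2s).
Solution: Substitute w = exp(t)u, i.e. u = exp(-t)w.
By the product rule, w_t = exp(t)(u_t + u), w_ss = exp(t)u_ss.
Substituting into the PDE and dividing by exp(t): u_t + u = (1/2)u_ss + u.
The lower-order terms cancel, leaving the standard heat equation u_t = (1/2)u_ss.
Initial data for u: u(s,0) = w(s,0) = 2sin(s) - 3sin(2s). The boundary conditions carry over: u(0,t) = u(π,t) = 0.
Solve for u:
  Using separation of variables u = X(s)T(t):
  Eigenfunctions: sin(ns), n = 1, 2, 3, ...
  General solution: u(s, t) = Σ c_n sin(ns) exp(-n² t/2)
  Matching u(s,0) = 2sin(s) - 3sin(2s) term by term: c_1=2, c_2=-3.
Hence u(s,t) = -3exp(-2t)sin(2s) + 2exp(-t/2)sin(s).
Transform back: w(s,t) = exp(t)u(s,t).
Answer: w(s, t) = 2exp(t/2)sin(s) - 3exp(-t)sin(2s)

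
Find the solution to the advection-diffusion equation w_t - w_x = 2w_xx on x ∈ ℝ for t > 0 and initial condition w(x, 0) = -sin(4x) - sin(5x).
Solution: Moving frame: η = x + t, σ = t, w = u(η,σ), so w_t = u_σ + u_η and w_xx = u_ηη.
Hence w_t - w_x = u_σ and the PDE becomes the heat equation u_σ = 2u_ηη on η ∈ ℝ.
Initial data: u(η,0) = w(η,0) = -sin(4η) - sin(5η). Each mode sin(nη) decays as exp(-2n²σ) on ℝ, so u(η,σ) = Σ c_n exp(-2n²σ) sin(nη) with c_4=-1, c_5=-1: u(η,σ) = -exp(-32σ)sin(4η) - exp(-50σ)sin(5η).
Substituting back: w(x,t) = u(x + t, t).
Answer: w(x, t) = -exp(-32t)sin(4t + 4x) - exp(-50t)sin(5t + 5x)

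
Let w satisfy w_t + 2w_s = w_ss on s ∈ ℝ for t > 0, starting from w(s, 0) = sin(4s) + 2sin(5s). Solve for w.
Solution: Change to a moving frame: let η = s - 2t, σ = t and write w(s,t) = u(η,σ).
By the chain rule w_t = u_σ - 2u_η, w_s = u_η, w_ss = u_ηη.
Then w_t + 2w_s = u_σ: the advection term cancels and the PDE becomes the heat equation u_σ = u_ηη on η ∈ ℝ.
Initial data: u(η,0) = w(η,0) = sin(4η) + 2sin(5η).
On η ∈ ℝ each mode satisfies (sin(nη))″ = -n² sin(nη), so exp(-n²σ) sin(nη) solves the heat equation; by superposition u(η,σ) = Σ c_n exp(-n²σ) sin(nη).
Reading off the coefficients: c_4=1, c_5=2, so u(η,σ) = exp(-16σ)sin(4η) + 2exp(-25σ)sin(5η).
Substituting back η = s - 2t, σ = t: w(s,t) = u(s - 2t, t).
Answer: w(s, t) = exp(-16t)sin(4s - 8t) + 2exp(-25t)sin(5s - 10t)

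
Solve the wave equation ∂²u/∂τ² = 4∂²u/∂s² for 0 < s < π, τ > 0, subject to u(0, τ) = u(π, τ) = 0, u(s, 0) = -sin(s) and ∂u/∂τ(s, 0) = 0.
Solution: Separating variables: u = Σ [A_n cos(ω_n τ) + B_n sin(ω_n τ)] sin(ns), ω_n = 2n. From ICs: A_1=-1.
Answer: u(s, τ) = -sin(s)cos(2τ)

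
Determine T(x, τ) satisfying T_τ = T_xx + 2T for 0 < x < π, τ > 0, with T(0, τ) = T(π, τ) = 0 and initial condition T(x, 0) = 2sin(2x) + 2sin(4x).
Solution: Substitute T = exp(2τ)u, i.e. u = exp(-2τ)T.
By the product rule, T_τ = exp(2τ)(u_τ + 2u), T_xx = exp(2τ)u_xx.
Substituting into the PDE and dividing by exp(2τ): u_τ + 2u = u_xx + 2u.
The lower-order terms cancel, leaving the standard heat equation u_τ = u_xx.
Initial data for u: u(x,0) = T(x,0) = 2sin(2x) + 2sin(4x). The boundary conditions carry over: u(0,τ) = u(π,τ) = 0.
Solve for u:
  Using separation of variables u = X(x)G(τ):
  Eigenfunctions: sin(nx), n = 1, 2, 3, ...
  General solution: u(x, τ) = Σ c_n sin(nx) exp(-n² τ)
  Matching u(x,0) = 2sin(2x) + 2sin(4x) term by term: c_2=2, c_4=2.
Hence u(x,τ) = 2exp(-4τ)sin(2x) + 2exp(-16τ)sin(4x).
Transform back: T(x,τ) = exp(2τ)u(x,τ).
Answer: T(x, τ) = 2exp(-2τ)sin(2x) + 2exp(-14τ)sin(4x)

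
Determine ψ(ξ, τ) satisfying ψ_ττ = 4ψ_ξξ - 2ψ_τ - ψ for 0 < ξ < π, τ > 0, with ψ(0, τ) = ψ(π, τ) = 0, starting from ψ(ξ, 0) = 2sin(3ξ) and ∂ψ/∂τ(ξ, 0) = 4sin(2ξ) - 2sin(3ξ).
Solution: Substitute ψ = exp(-τ)u, i.e. u = exp(τ)ψ.
By the product rule, ψ_τ = exp(-τ)(u_τ - u), ψ_ττ = exp(-τ)(u_ττ - 2u_τ + u), ψ_ξξ = exp(-τ)u_ξξ.
Substituting into the PDE and dividing by exp(-τ): u_ττ - 2u_τ + u = 4u_ξξ - 2(u_τ - u) - u.
The lower-order terms cancel, leaving the standard wave equation u_ττ = 4u_ξξ.
Initial data for u: u(ξ,0) = ψ(ξ,0) = 2sin(3ξ); u_τ(ξ,0) = ψ_τ(ξ,0) + ψ(ξ,0) = 4sin(2ξ). The boundary conditions carry over: u(0,τ) = u(π,τ) = 0.
Solve for u:
  Using separation of variables u = X(ξ)T(τ):
  Eigenfunctions: sin(nξ), n = 1, 2, 3, ...
  General solution: u(ξ, τ) = Σ [A_n cos(2n τ) + B_n sin(2n τ)] sin(nξ)
  From u(ξ,0) = 2sin(3ξ): A_3=2. From u_τ(ξ,0) = 4sin(2ξ), using u_τ(ξ,0) = Σ ω_n B_n sin(nξ) with ω_n = 2n: B_2 = 4/4 = 1.
Hence u(ξ,τ) = sin(2ξ)sin(4τ) + 2sin(3ξ)cos(6τ).
Transform back: ψ(ξ,τ) = exp(-τ)u(ξ,τ).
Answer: ψ(ξ, τ) = exp(-τ)sin(2ξ)sin(4τ) + 2exp(-τ)sin(3ξ)cos(6τ)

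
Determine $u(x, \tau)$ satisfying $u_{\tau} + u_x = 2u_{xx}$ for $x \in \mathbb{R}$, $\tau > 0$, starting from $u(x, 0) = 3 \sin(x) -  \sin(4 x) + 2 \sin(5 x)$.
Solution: Change to a moving frame: let $\eta = x - \tau$, $\sigma = \tau$ and write $u(x,\tau) = w(\eta,\sigma)$.
By the chain rule $u_{\tau} = w_{\sigma} - w_{\eta}$, $u_x = w_{\eta}$, $u_{xx} = w_{\eta\eta}$.
Then $u_{\tau} + u_x = w_{\sigma}$: the advection term cancels and the PDE becomes the heat equation $w_{\sigma} = 2w_{\eta\eta}$ on $\eta \in \mathbb{R}$.
Initial data: $w(\eta,0) = u(\eta,0) = 3 \sin(\eta) - \sin(4 \eta) + 2 \sin(5 \eta)$.
On $\eta \in \mathbb{R}$ each mode satisfies $(\sin(n\eta))'' = -n^2 \sin(n\eta)$, so $e^{-2n^2\sigma} \sin(n\eta)$ solves the heat equation; by superposition $w(\eta,\sigma) = \sum c_n e^{-2n^2\sigma} \sin(n\eta)$.
Reading off the coefficients: $c_1=3, c_4=-1, c_5=2$, so $w(\eta,\sigma) = 3 e^{-2 \sigma} \sin(\eta) - e^{-32 \sigma} \sin(4 \eta) + 2 e^{-50 \sigma} \sin(5 \eta)$.
Substituting back $\eta = x - \tau$, $\sigma = \tau$: $u(x,\tau) = w(x - \tau, \tau)$.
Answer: $u(x, \tau) = -3 e^{-2 \tau} \sin(\tau - x) + e^{-32 \tau} \sin(4 \tau - 4 x) - 2 e^{-50 \tau} \sin(5 \tau - 5 x)$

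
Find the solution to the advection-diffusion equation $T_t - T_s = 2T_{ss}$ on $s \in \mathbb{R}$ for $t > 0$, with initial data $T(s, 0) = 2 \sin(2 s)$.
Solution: Change to a moving frame: let $\eta = s + t$, $\sigma = t$ and write $T(s,t) = u(\eta,\sigma)$.
By the chain rule $T_t = u_{\sigma} + u_{\eta}$, $T_s = u_{\eta}$, $T_{ss} = u_{\eta\eta}$.
Then $T_t - T_s = u_{\sigma}$: the advection term cancels and the PDE becomes the heat equation $u_{\sigma} = 2u_{\eta\eta}$ on $\eta \in \mathbb{R}$.
Initial data: $u(\eta,0) = T(\eta,0) = 2 \sin(2 \eta)$.
On $\eta \in \mathbb{R}$ each mode satisfies $(\sin(n\eta))'' = -n^2 \sin(n\eta)$, so $e^{-2n^2\sigma} \sin(n\eta)$ solves the heat equation; by superposition $u(\eta,\sigma) = \sum c_n e^{-2n^2\sigma} \sin(n\eta)$.
Reading off the coefficients: $c_2=2$, so $u(\eta,\sigma) = 2 e^{-8 \sigma} \sin(2 \eta)$.
Substituting back $\eta = s + t$, $\sigma = t$: $T(s,t) = u(s + t, t)$.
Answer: $T(s, t) = 2 e^{-8 t} \sin(2 s + 2 t)$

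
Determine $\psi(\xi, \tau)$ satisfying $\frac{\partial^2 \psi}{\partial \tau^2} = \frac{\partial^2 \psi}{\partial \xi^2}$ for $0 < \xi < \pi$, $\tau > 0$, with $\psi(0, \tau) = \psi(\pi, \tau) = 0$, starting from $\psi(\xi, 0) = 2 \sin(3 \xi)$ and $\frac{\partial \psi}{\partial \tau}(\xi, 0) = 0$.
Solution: Separating variables: $\psi = \sum [A_n \cos(\omega_n \tau) + B_n \sin(\omega_n \tau)] \sin(n\xi)$, $\omega_n = n$. From ICs: $A_3=2$.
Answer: $\psi(\xi, \tau) = 2 \sin(3 \xi) \cos(3 \tau)$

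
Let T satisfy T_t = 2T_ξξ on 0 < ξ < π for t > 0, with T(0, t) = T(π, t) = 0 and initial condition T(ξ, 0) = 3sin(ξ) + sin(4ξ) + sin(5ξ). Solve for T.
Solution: Using separation of variables T = X(ξ)G(t):
Eigenfunctions: sin(nξ), n = 1, 2, 3, ...
General solution: T(ξ, t) = Σ c_n sin(nξ) exp(-2n² t)
Matching T(ξ,0) = 3sin(ξ) + sin(4ξ) + sin(5ξ) term by term: c_1=3, c_4=1, c_5=1.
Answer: T(ξ, t) = 3exp(-2t)sin(ξ) + exp(-32t)sin(4ξ) + exp(-50t)sin(5ξ)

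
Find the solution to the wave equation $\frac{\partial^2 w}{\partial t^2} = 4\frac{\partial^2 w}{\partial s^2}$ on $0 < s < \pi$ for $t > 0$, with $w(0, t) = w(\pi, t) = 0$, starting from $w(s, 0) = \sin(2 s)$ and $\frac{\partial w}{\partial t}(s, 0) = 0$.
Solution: Using separation of variables $w = X(s)T(t)$:
Eigenfunctions: $\sin(ns)$, $n = 1, 2, 3, \ldots$
General solution: $w(s, t) = \sum [A_n \cos(2n t) + B_n \sin(2n t)] \sin(ns)$
From $w(s,0) = \sin(2 s)$: $A_2=1$. From $w_t(s,0) = 0$: all $B_n = 0$.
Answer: $w(s, t) = \sin(2 s) \cos(4 t)$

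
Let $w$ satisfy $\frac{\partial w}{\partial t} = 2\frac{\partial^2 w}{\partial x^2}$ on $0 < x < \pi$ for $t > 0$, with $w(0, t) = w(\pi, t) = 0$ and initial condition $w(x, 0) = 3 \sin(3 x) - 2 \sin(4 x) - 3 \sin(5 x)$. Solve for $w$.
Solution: Using separation of variables $w = X(x)T(t)$:
Eigenfunctions: $\sin(nx)$, $n = 1, 2, 3, \ldots$
General solution: $w(x, t) = \sum c_n \sin(nx) e^{-2n^2 t}$
Matching $w(x,0) = 3 \sin(3 x) - 2 \sin(4 x) - 3 \sin(5 x)$ term by term: $c_3=3, c_4=-2, c_5=-3$.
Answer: $w(x, t) = 3 e^{-18 t} \sin(3 x) - 2 e^{-32 t} \sin(4 x) - 3 e^{-50 t} \sin(5 x)$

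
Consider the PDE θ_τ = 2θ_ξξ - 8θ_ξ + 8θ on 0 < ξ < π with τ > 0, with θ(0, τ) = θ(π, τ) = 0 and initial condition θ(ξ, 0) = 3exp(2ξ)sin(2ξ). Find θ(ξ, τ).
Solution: Substitute θ = exp(2ξ)u, i.e. u = exp(-2ξ)θ.
By the product rule, θ_ξ = exp(2ξ)(u_ξ + 2u), θ_ξξ = exp(2ξ)(u_ξξ + 4u_ξ + 4u), θ_τ = exp(2ξ)u_τ.
Substituting into the PDE and dividing by exp(2ξ): u_τ = 2(u_ξξ + 4u_ξ + 4u) - 8(u_ξ + 2u) + 8u.
The lower-order terms cancel, leaving the standard heat equation u_τ = 2u_ξξ.
Initial data for u: u(ξ,0) = exp(-2ξ)θ(ξ,0) = 3sin(2ξ). The boundary conditions carry over: u(0,τ) = u(π,τ) = 0.
Solve for u:
  Using separation of variables u = X(ξ)G(τ):
  Eigenfunctions: sin(nξ), n = 1, 2, 3, ...
  General solution: u(ξ, τ) = Σ c_n sin(nξ) exp(-2n² τ)
  Matching u(ξ,0) = 3sin(2ξ) term by term: c_2=3.
Hence u(ξ,τ) = 3exp(-8τ)sin(2ξ).
Transform back: θ(ξ,τ) = exp(2ξ)u(ξ,τ).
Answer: θ(ξ, τ) = 3exp(2ξ)exp(-8τ)sin(2ξ)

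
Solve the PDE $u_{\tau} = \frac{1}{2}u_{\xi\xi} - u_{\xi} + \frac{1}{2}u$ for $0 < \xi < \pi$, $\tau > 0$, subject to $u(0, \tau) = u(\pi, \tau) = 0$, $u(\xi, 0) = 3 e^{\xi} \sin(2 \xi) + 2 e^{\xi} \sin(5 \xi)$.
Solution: Substitute $u = e^{\xi}w$.
Then $u_{\xi} = e^{\xi}(w_{\xi} + w)$, $u_{\xi\xi} = e^{\xi}(w_{\xi\xi} + 2w_{\xi} + w)$, $u_{\tau} = e^{\xi}w_{\tau}$; substituting and dividing by $e^{\xi}$, the lower-order terms cancel: $w_{\tau} = \frac{1}{2}w_{\xi\xi}$ (standard heat equation).
Data for $w$: $w(\xi,0) = e^{-\xi}u(\xi,0) = 3 \sin(2 \xi) + 2 \sin(5 \xi)$. The boundary conditions carry over: $w(0,\tau) = w(\pi,\tau) = 0$.
Separating variables: $w = \sum c_n e^{-n^2\tau/2} \sin(n\xi)$. From $w(\xi,0) = 3 \sin(2 \xi) + 2 \sin(5 \xi)$: $c_2=3, c_5=2$.
So $w(\xi,\tau) = 3 e^{-2 \tau} \sin(2 \xi) + 2 e^{-25 \tau/2} \sin(5 \xi)$, and $u(\xi,\tau) = e^{\xi}w(\xi,\tau)$.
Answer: $u(\xi, \tau) = 3 e^{-2 \tau} e^{\xi} \sin(2 \xi) + 2 e^{-25 \tau/2} e^{\xi} \sin(5 \xi)$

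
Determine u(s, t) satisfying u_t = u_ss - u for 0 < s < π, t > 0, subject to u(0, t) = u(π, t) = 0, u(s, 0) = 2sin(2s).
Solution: Substitute u = exp(-t)w, i.e. w = exp(t)u.
By the product rule, u_t = exp(-t)(w_t - w), u_ss = exp(-t)w_ss.
Substituting into the PDE and dividing by exp(-t): w_t - w = w_ss - w.
The lower-order terms cancel, leaving the standard heat equation w_t = w_ss.
Initial data for w: w(s,0) = u(s,0) = 2sin(2s). The boundary conditions carry over: w(0,t) = w(π,t) = 0.
Solve for w:
  Using separation of variables w = X(s)T(t):
  Eigenfunctions: sin(ns), n = 1, 2, 3, ...
  General solution: w(s, t) = Σ c_n sin(ns) exp(-n² t)
  Matching w(s,0) = 2sin(2s) term by term: c_2=2.
Hence w(s,t) = 2exp(-4t)sin(2s).
Transform back: u(s,t) = exp(-t)w(s,t).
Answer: u(s, t) = 2exp(-5t)sin(2s)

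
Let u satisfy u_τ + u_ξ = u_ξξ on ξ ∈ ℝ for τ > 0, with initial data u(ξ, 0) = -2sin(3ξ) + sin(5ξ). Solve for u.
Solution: Change to a moving frame: let η = ξ - τ, σ = τ and write u(ξ,τ) = w(η,σ).
By the chain rule u_τ = w_σ - w_η, u_ξ = w_η, u_ξξ = w_ηη.
Then u_τ + u_ξ = w_σ: the advection term cancels and the PDE becomes the heat equation w_σ = w_ηη on η ∈ ℝ.
Initial data: w(η,0) = u(η,0) = -2sin(3η) + sin(5η).
On η ∈ ℝ each mode satisfies (sin(nη))″ = -n² sin(nη), so exp(-n²σ) sin(nη) solves the heat equation; by superposition w(η,σ) = Σ c_n exp(-n²σ) sin(nη).
Reading off the coefficients: c_3=-2, c_5=1, so w(η,σ) = -2exp(-9σ)sin(3η) + exp(-25σ)sin(5η).
Substituting back η = ξ - τ, σ = τ: u(ξ,τ) = w(ξ - τ, τ).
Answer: u(ξ, τ) = -2exp(-9τ)sin(3ξ - 3τ) + exp(-25τ)sin(5ξ - 5τ)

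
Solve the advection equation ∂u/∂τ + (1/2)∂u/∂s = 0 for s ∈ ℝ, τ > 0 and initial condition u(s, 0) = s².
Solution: By method of characteristics (waves move right with speed 1/2):
Along characteristics s - (1/2)τ = const, u is constant, so u(s,τ) = f(s - (1/2)τ) with f = u(·, 0).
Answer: u(s, τ) = s² - sτ + (1/4)τ²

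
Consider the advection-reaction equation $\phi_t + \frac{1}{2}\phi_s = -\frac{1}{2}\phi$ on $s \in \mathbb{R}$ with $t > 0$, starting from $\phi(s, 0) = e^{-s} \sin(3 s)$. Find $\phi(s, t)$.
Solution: Substitute $\phi = e^{-s}u$.
Then $\phi_s = e^{-s}(u_s - u)$, $\phi_t = e^{-s}u_t$; substituting and dividing by $e^{-s}$, the lower-order terms cancel: $u_t + \frac{1}{2}u_s = 0$ (standard advection equation).
Data for $u$: $u(s,0) = e^{s}\phi(s,0) = \sin(3 s)$.
By characteristics ($ds/dt = 1/2$), $u(s,t) = f(s - \frac{1}{2}t)$ with $f = u( \cdot , 0)$.
So $u(s,t) = \sin(3 s - 3 t/2)$, and $\phi(s,t) = e^{-s}u(s,t)$.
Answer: $\phi(s, t) = e^{-s} \sin(3 s - 3 t/2)$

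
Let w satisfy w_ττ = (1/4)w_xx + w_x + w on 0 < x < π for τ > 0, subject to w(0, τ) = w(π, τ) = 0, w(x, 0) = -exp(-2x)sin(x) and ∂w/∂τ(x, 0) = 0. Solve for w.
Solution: Substitute w = exp(-2x)u.
Then w_x = exp(-2x)(u_x - 2u), w_xx = exp(-2x)(u_xx - 4u_x + 4u), w_ττ = exp(-2x)u_ττ; substituting and dividing by exp(-2x), the lower-order terms cancel: u_ττ = (1/4)u_xx (standard wave equation).
Data for u: u(x,0) = exp(2x)w(x,0) = -sin(x); u_τ(x,0) = exp(2x)w_τ(x,0) = 0. The boundary conditions carry over: u(0,τ) = u(π,τ) = 0.
Separating variables: u = Σ [A_n cos(ω_n τ) + B_n sin(ω_n τ)] sin(nx), ω_n = n/2. From ICs: A_1=-1.
So u(x,τ) = -sin(x)cos(τ/2), and w(x,τ) = exp(-2x)u(x,τ).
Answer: w(x, τ) = -exp(-2x)sin(x)cos(τ/2)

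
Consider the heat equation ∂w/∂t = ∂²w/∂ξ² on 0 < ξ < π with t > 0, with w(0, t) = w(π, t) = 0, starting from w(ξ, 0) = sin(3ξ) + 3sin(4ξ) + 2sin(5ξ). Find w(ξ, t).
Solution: Separating variables: w = Σ c_n exp(-n²t) sin(nξ). From w(ξ,0) = sin(3ξ) + 3sin(4ξ) + 2sin(5ξ): c_3=1, c_4=3, c_5=2.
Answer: w(ξ, t) = exp(-9t)sin(3ξ) + 3exp(-16t)sin(4ξ) + 2exp(-25t)sin(5ξ)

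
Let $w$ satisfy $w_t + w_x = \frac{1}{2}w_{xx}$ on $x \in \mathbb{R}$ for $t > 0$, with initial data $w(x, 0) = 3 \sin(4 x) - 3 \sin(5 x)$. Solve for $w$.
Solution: Change to a moving frame: let $\eta = x - t$, $\sigma = t$ and write $w(x,t) = u(\eta,\sigma)$.
By the chain rule $w_t = u_{\sigma} - u_{\eta}$, $w_x = u_{\eta}$, $w_{xx} = u_{\eta\eta}$.
Then $w_t + w_x = u_{\sigma}$: the advection term cancels and the PDE becomes the heat equation $u_{\sigma} = \frac{1}{2}u_{\eta\eta}$ on $\eta \in \mathbb{R}$.
Initial data: $u(\eta,0) = w(\eta,0) = 3 \sin(4 \eta) - 3 \sin(5 \eta)$.
On $\eta \in \mathbb{R}$ each mode satisfies $(\sin(n\eta))'' = -n^2 \sin(n\eta)$, so $e^{-n^2\sigma/2} \sin(n\eta)$ solves the heat equation; by superposition $u(\eta,\sigma) = \sum c_n e^{-n^2\sigma/2} \sin(n\eta)$.
Reading off the coefficients: $c_4=3, c_5=-3$, so $u(\eta,\sigma) = 3 e^{-8 \sigma} \sin(4 \eta) - 3 e^{-25 \sigma/2} \sin(5 \eta)$.
Substituting back $\eta = x - t$, $\sigma = t$: $w(x,t) = u(x - t, t)$.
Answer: $w(x, t) = -3 e^{-8 t} \sin(4 t - 4 x) + 3 e^{-25 t/2} \sin(5 t - 5 x)$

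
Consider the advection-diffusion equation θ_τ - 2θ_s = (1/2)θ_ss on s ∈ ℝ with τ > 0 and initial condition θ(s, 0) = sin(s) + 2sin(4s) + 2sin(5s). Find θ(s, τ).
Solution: Moving frame: η = s + 2τ, σ = τ, θ = u(η,σ), so θ_τ = u_σ + 2u_η and θ_ss = u_ηη.
Hence θ_τ - 2θ_s = u_σ and the PDE becomes the heat equation u_σ = (1/2)u_ηη on η ∈ ℝ.
Initial data: u(η,0) = θ(η,0) = sin(η) + 2sin(4η) + 2sin(5η). Each mode sin(nη) decays as exp(-n²σ/2) on ℝ, so u(η,σ) = Σ c_n exp(-n²σ/2) sin(nη) with c_1=1, c_4=2, c_5=2: u(η,σ) = 2exp(-8σ)sin(4η) + exp(-σ/2)sin(η) + 2exp(-25σ/2)sin(5η).
Substituting back: θ(s,τ) = u(s + 2τ, τ).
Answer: θ(s, τ) = 2exp(-8τ)sin(4s + 8τ) + exp(-τ/2)sin(s + 2τ) + 2exp(-25τ/2)sin(5s + 10τ)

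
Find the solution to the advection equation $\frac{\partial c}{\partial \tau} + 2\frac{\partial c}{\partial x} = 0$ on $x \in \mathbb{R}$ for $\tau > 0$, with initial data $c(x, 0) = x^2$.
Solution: By method of characteristics (waves move right with speed 2):
Along characteristics $x - 2\tau =$ const, $c$ is constant, so $c(x,\tau) = f(x - 2\tau)$ with $f = c( \cdot , 0)$.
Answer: $c(x, \tau) = 4 \tau^2 - 4 \tau x + x^2$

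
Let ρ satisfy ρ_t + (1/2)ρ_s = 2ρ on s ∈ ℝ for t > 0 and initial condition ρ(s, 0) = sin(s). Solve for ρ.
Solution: Substitute ρ = exp(2t)u, i.e. u = exp(-2t)ρ.
By the product rule, ρ_t = exp(2t)(u_t + 2u), ρ_s = exp(2t)u_s.
Substituting into the PDE and dividing by exp(2t): u_t + 2u + (1/2)u_s = 2u.
The lower-order terms cancel, leaving the standard advection equation u_t + (1/2)u_s = 0.
Initial data for u: u(s,0) = ρ(s,0) = sin(s).
Solve for u:
  By method of characteristics (waves move right with speed 1/2):
  Along characteristics s - (1/2)t = const, u is constant, so u(s,t) = f(s - (1/2)t) with f = u(·, 0).
Hence u(s,t) = sin(s - t/2).
Transform back: ρ(s,t) = exp(2t)u(s,t).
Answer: ρ(s, t) = exp(2t)sin(s - t/2)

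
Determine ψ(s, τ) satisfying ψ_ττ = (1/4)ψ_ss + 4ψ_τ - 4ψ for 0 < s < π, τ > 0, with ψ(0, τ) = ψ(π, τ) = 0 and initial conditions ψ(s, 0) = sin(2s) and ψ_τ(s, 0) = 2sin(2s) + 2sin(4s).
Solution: Substitute ψ = exp(2τ)u, i.e. u = exp(-2τ)ψ.
By the product rule, ψ_τ = exp(2τ)(u_τ + 2u), ψ_ττ = exp(2τ)(u_ττ + 4u_τ + 4u), ψ_ss = exp(2τ)u_ss.
Substituting into the PDE and dividing by exp(2τ): u_ττ + 4u_τ + 4u = (1/4)u_ss + 4(u_τ + 2u) - 4u.
The lower-order terms cancel, leaving the standard wave equation u_ττ = (1/4)u_ss.
Initial data for u: u(s,0) = ψ(s,0) = sin(2s); u_τ(s,0) = ψ_τ(s,0) - 2ψ(s,0) = 2sin(4s). The boundary conditions carry over: u(0,τ) = u(π,τ) = 0.
Solve for u:
  Using separation of variables u = X(s)T(τ):
  Eigenfunctions: sin(ns), n = 1, 2, 3, ...
  General solution: u(s, τ) = Σ [A_n cos(n τ/2) + B_n sin(n τ/2)] sin(ns)
  From u(s,0) = sin(2s): A_2=1. From u_τ(s,0) = 2sin(4s), using u_τ(s,0) = Σ ω_n B_n sin(ns) with ω_n = n/2: B_4 = 2/2 = 1.
Hence u(s,τ) = sin(2s)cos(τ) + sin(4s)sin(2τ).
Transform back: ψ(s,τ) = exp(2τ)u(s,τ).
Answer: ψ(s, τ) = exp(2τ)sin(2s)cos(τ) + exp(2τ)sin(4s)sin(2τ)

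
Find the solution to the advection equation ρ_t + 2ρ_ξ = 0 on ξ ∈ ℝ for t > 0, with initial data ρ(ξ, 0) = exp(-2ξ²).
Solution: By characteristics (dξ/dt = 2), ρ(ξ,t) = f(ξ - 2t) with f = ρ(·, 0).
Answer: ρ(ξ, t) = exp(-2(-2t + ξ)²)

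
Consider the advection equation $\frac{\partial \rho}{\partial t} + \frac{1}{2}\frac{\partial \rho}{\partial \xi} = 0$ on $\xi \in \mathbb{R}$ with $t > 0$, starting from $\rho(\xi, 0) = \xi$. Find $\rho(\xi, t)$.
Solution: By characteristics ($d\xi/dt = 1/2$), $\rho(\xi,t) = f(\xi - \frac{1}{2}t)$ with $f = \rho( \cdot , 0)$.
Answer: $\rho(\xi, t) = \xi - \frac{1}{2} t$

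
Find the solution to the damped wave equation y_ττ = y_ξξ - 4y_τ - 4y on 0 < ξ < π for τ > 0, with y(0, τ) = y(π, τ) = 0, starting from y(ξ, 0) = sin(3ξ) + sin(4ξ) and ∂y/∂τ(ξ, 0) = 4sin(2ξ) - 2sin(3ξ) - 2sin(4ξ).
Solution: Substitute y = exp(-2τ)u.
Then y_τ = exp(-2τ)(u_τ - 2u), y_ττ = exp(-2τ)(u_ττ - 4u_τ + 4u), y_ξξ = exp(-2τ)u_ξξ; substituting and dividing by exp(-2τ), the lower-order terms cancel: u_ττ = u_ξξ (standard wave equation).
Data for u: u(ξ,0) = y(ξ,0) = sin(3ξ) + sin(4ξ); u_τ(ξ,0) = y_τ(ξ,0) + 2y(ξ,0) = 4sin(2ξ). The boundary conditions carry over: u(0,τ) = u(π,τ) = 0.
Separating variables: u = Σ [A_n cos(ω_n τ) + B_n sin(ω_n τ)] sin(nξ), ω_n = n. From ICs (B_n = velocity coefficient / ω_n): A_3=1, A_4=1, B_2=2.
So u(ξ,τ) = 2sin(2ξ)sin(2τ) + sin(3ξ)cos(3τ) + sin(4ξ)cos(4τ), and y(ξ,τ) = exp(-2τ)u(ξ,τ).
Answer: y(ξ, τ) = 2exp(-2τ)sin(2ξ)sin(2τ) + exp(-2τ)sin(3ξ)cos(3τ) + exp(-2τ)sin(4ξ)cos(4τ)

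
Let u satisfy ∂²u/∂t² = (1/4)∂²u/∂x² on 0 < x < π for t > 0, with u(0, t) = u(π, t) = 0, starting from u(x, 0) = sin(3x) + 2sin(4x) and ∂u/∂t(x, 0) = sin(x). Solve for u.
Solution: Using separation of variables u = X(x)T(t):
Eigenfunctions: sin(nx), n = 1, 2, 3, ...
General solution: u(x, t) = Σ [A_n cos(n t/2) + B_n sin(n t/2)] sin(nx)
From u(x,0) = sin(3x) + 2sin(4x): A_3=1, A_4=2. From u_t(x,0) = sin(x), using u_t(x,0) = Σ ω_n B_n sin(nx) with ω_n = n/2: B_1 = 1/(1/2) = 2.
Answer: u(x, t) = 2sin(t/2)sin(x) + sin(3x)cos(3t/2) + 2sin(4x)cos(2t)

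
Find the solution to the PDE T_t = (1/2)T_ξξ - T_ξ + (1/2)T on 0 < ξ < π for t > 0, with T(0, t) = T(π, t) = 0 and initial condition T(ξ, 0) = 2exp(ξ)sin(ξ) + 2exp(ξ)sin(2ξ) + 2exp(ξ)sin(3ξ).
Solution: Substitute T = exp(ξ)u.
Then T_ξ = exp(ξ)(u_ξ + u), T_ξξ = exp(ξ)(u_ξξ + 2u_ξ + u), T_t = exp(ξ)u_t; substituting and dividing by exp(ξ), the lower-order terms cancel: u_t = (1/2)u_ξξ (standard heat equation).
Data for u: u(ξ,0) = exp(-ξ)T(ξ,0) = 2sin(ξ) + 2sin(2ξ) + 2sin(3ξ). The boundary conditions carry over: u(0,t) = u(π,t) = 0.
Separating variables: u = Σ c_n exp(-n²t/2) sin(nξ). From u(ξ,0) = 2sin(ξ) + 2sin(2ξ) + 2sin(3ξ): c_1=2, c_2=2, c_3=2.
So u(ξ,t) = 2exp(-2t)sin(2ξ) + 2exp(-t/2)sin(ξ) + 2exp(-9t/2)sin(3ξ), and T(ξ,t) = exp(ξ)u(ξ,t).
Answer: T(ξ, t) = 2exp(-2t)exp(ξ)sin(2ξ) + 2exp(-t/2)exp(ξ)sin(ξ) + 2exp(-9t/2)exp(ξ)sin(3ξ)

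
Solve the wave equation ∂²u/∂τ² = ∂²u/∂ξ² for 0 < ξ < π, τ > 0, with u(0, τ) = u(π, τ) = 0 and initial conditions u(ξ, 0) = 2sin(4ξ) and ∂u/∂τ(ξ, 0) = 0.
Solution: Using separation of variables u = X(ξ)T(τ):
Eigenfunctions: sin(nξ), n = 1, 2, 3, ...
General solution: u(ξ, τ) = Σ [A_n cos(n τ) + B_n sin(n τ)] sin(nξ)
From u(ξ,0) = 2sin(4ξ): A_4=2. From u_τ(ξ,0) = 0: all B_n = 0.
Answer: u(ξ, τ) = 2sin(4ξ)cos(4τ)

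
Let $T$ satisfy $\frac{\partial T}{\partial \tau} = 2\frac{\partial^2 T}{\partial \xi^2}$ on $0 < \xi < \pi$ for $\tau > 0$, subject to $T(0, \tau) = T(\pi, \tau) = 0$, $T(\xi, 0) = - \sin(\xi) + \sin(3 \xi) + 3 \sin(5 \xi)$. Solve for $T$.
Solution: Using separation of variables $T = X(\xi)G(\tau)$:
Eigenfunctions: $\sin(n\xi)$, $n = 1, 2, 3, \ldots$
General solution: $T(\xi, \tau) = \sum c_n \sin(n\xi) e^{-2n^2 \tau}$
Matching $T(\xi,0) = - \sin(\xi) + \sin(3 \xi) + 3 \sin(5 \xi)$ term by term: $c_1=-1, c_3=1, c_5=3$.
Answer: $T(\xi, \tau) = - e^{-2 \tau} \sin(\xi) + e^{-18 \tau} \sin(3 \xi) + 3 e^{-50 \tau} \sin(5 \xi)$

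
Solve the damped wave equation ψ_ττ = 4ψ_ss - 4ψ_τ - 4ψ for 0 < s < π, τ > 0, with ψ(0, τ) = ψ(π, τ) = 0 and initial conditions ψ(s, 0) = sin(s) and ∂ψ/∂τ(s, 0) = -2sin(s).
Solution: Substitute ψ = exp(-2τ)u.
Then ψ_τ = exp(-2τ)(u_τ - 2u), ψ_ττ = exp(-2τ)(u_ττ - 4u_τ + 4u), ψ_ss = exp(-2τ)u_ss; substituting and dividing by exp(-2τ), the lower-order terms cancel: u_ττ = 4u_ss (standard wave equation).
Data for u: u(s,0) = ψ(s,0) = sin(s); u_τ(s,0) = ψ_τ(s,0) + 2ψ(s,0) = 0. The boundary conditions carry over: u(0,τ) = u(π,τ) = 0.
Separating variables: u = Σ [A_n cos(ω_n τ) + B_n sin(ω_n τ)] sin(ns), ω_n = 2n. From ICs: A_1=1.
So u(s,τ) = sin(s)cos(2τ), and ψ(s,τ) = exp(-2τ)u(s,τ).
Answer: ψ(s, τ) = exp(-2τ)sin(s)cos(2τ)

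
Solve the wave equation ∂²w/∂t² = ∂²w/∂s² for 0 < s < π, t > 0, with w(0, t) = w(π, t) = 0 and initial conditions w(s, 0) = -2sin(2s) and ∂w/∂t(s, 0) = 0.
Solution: Separating variables: w = Σ [A_n cos(ω_n t) + B_n sin(ω_n t)] sin(ns), ω_n = n. From ICs: A_2=-2.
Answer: w(s, t) = -2sin(2s)cos(2t)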